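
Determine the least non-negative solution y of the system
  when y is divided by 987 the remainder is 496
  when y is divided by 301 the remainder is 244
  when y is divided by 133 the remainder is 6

gcd(987, 301) = 7 and 7 | (244 − 496), so the pair is consistent; merging gives y ≡ 39976 (mod 42441), where 42441 = lcm(987, 301).
gcd(42441, 133) = 7 and 7 | (6 − 39976), so the pair is consistent; merging gives y ≡ 634150 (mod 806379), where 806379 = lcm(42441, 133).
The solution is unique modulo lcm(987, 301, 133) = 806379.

634150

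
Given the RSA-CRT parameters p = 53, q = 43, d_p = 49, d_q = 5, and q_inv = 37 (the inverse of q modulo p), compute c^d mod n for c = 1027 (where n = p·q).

1519

m₁ = c^(d_p) mod p: c ≡ 20 (mod 53), and 20^49 mod 53 = 35.
m₂ = c^(d_q) mod q: c ≡ 38 (mod 43), and 38^5 mod 43 = 14.
h = q_inv·(m₁ − m₂) mod p = 37·(35 − 14) mod 53 = 35.
m = m₂ + h·q = 14 + 35·43 = 1519.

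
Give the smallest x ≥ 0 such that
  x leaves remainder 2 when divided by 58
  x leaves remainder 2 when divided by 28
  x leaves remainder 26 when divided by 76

gcd(58, 28) = 2 and 2 | (2 − 2), so the pair is consistent; merging gives x ≡ 2 (mod 812), where 812 = lcm(58, 28).
gcd(812, 76) = 4 and 4 | (26 − 2), so the pair is consistent; merging gives x ≡ 14618 (mod 15428), where 15428 = lcm(812, 76).
The solution is unique modulo lcm(58, 28, 76) = 15428.

14618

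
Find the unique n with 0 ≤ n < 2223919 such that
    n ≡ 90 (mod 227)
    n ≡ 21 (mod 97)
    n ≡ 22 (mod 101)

2079410

The moduli are pairwise coprime; M = 227·97·101 = 2223919.
M/227 = 9797; 9797 ≡ 36 (mod 227); 36·82 ≡ 1, so inverse 82.
M/97 = 22927; 22927 ≡ 35 (mod 97); 35·61 ≡ 1, so inverse 61.
M/101 = 22019; 22019 ≡ 1 (mod 101), inverse 1.
n ≡ 90·9797·82 + 21·22927·61 + 22·22019·1 = 102155765.
102155765 mod 2223919 = 2079410.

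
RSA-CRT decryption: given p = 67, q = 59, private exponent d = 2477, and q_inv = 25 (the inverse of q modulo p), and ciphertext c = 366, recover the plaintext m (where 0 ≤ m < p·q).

d_p = d mod (p−1) = 2477 mod 66 = 35; d_q = d mod (q−1) = 41.
m₁ = c^(d_p) mod p: c ≡ 31 (mod 67), and 31^35 mod 67 = 44.
m₂ = c^(d_q) mod q: c ≡ 12 (mod 59), and 12^41 mod 59 = 36.
h = q_inv·(m₁ − m₂) mod p = 25·(44 − 36) mod 67 = 66.
m = m₂ + h·q = 36 + 66·59 = 3930.

3930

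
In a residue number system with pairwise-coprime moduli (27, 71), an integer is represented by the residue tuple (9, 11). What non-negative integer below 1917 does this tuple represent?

792

Combine the congruences pairwise.
From x ≡ 9 (mod 27) write x = 9 + 27t. Substituting into x ≡ 11 (mod 71) gives 27t ≡ 2 (mod 71), and since 27⁻¹ ≡ 50 (mod 71), t ≡ 29. Hence x ≡ 9 + 27·29 = 792 (mod 1917).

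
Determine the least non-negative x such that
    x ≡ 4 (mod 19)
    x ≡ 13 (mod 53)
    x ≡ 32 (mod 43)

33615

The moduli are pairwise coprime; N = 19·53·43 = 43301.
N/19 = 2279; 2279 ≡ 18 (mod 19); 18·18 ≡ 1, so inverse 18.
N/53 = 817; 817 ≡ 22 (mod 53); 22·41 ≡ 1, so inverse 41.
N/43 = 1007; 1007 ≡ 18 (mod 43); 18·12 ≡ 1, so inverse 12.
x ≡ 4·2279·18 + 13·817·41 + 32·1007·12 = 986237.
986237 mod 43301 = 33615.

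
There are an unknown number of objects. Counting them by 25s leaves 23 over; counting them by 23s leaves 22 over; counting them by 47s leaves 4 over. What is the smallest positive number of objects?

The moduli are pairwise coprime; M = 25·23·47 = 27025.
M/25 = 1081; 1081 ≡ 6 (mod 25); 6·21 ≡ 1, so inverse 21.
M/23 = 1175; 1175 ≡ 2 (mod 23); 2·12 ≡ 1, so inverse 12.
M/47 = 575; 575 ≡ 11 (mod 47); 11·30 ≡ 1, so inverse 30.
N ≡ 23·1081·21 + 22·1175·12 + 4·575·30 = 901323.
901323 mod 27025 = 9498.

9498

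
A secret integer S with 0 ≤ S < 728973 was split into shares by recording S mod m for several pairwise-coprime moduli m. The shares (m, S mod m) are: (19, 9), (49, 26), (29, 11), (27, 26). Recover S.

197153

From S ≡ 9 (mod 19) write S = 9 + 19t. Substituting into S ≡ 26 (mod 49) gives 19t ≡ 17 (mod 49), and since 19⁻¹ ≡ 31 (mod 49), t ≡ 37. Hence S ≡ 9 + 19·37 = 712 (mod 931).
From S ≡ 712 (mod 931) write S = 712 + 931t. Substituting into S ≡ 11 (mod 29) gives 931t ≡ 24 (mod 29), and since 3⁻¹ ≡ 10 (mod 29), t ≡ 8. Hence S ≡ 712 + 931·8 = 8160 (mod 26999).
From S ≡ 8160 (mod 26999) write S = 8160 + 26999t. Substituting into S ≡ 26 (mod 27) gives 26999t ≡ 20 (mod 27), and since 26⁻¹ ≡ 26 (mod 27), t ≡ 7. Hence S ≡ 8160 + 26999·7 = 197153 (mod 728973).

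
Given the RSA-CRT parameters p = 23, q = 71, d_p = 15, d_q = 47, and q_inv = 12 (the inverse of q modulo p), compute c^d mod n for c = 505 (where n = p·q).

712

m₁ = c^(d_p) mod p: c ≡ 22 (mod 23), and 22^15 mod 23 = 22.
m₂ = c^(d_q) mod q: c ≡ 8 (mod 71), and 8^47 mod 71 = 2.
h = q_inv·(m₁ − m₂) mod p = 12·(22 − 2) mod 23 = 10.
m = m₂ + h·q = 2 + 10·71 = 712.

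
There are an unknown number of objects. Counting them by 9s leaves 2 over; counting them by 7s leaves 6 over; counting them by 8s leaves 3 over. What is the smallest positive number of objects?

The moduli are pairwise coprime; M = 9·7·8 = 504.
M/9 = 56; 56 ≡ 2 (mod 9); 2·5 ≡ 1, so inverse 5.
M/7 = 72; 72 ≡ 2 (mod 7); 2·4 ≡ 1, so inverse 4.
M/8 = 63; 63 ≡ 7 (mod 8); 7·7 ≡ 1, so inverse 7.
N ≡ 2·56·5 + 6·72·4 + 3·63·7 = 3611.
3611 mod 504 = 83.

83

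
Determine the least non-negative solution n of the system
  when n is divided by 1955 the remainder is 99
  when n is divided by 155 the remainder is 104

gcd(1955, 155) = 5 and 5 | (104 − 99), so the pair is consistent; merging gives n ≡ 35289 (mod 60605), where 60605 = lcm(1955, 155).
The solution is unique modulo lcm(1955, 155) = 60605.

35289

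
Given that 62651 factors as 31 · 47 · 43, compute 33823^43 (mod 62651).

Mod 31: 33823 ≡ 2; by Fermat, exponent reduces to 43 mod 30 = 13; 2^13 ≡ 8 (mod 31).
Mod 47: 33823 ≡ 30; 30^43 ≡ 15 (mod 47).
Mod 43: 33823 ≡ 25; by Fermat, exponent reduces to 43 mod 42 = 1; 25^1 ≡ 25 (mod 43).
Combine by CRT: x ≡ 8 (mod 31), x ≡ 15 (mod 47), x ≡ 25 (mod 43) ⇒ x ≡ 5185 (mod 62651).

5185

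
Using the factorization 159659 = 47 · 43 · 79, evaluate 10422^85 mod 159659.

32825

Mod 47: 10422 ≡ 35; by Fermat, exponent reduces to 85 mod 46 = 39; 35^39 ≡ 19 (mod 47).
Mod 43: 10422 ≡ 16; by Fermat, exponent reduces to 85 mod 42 = 1; 16^1 ≡ 16 (mod 43).
Mod 79: 10422 ≡ 73; by Fermat, exponent reduces to 85 mod 78 = 7; 73^7 ≡ 40 (mod 79).
Combine by CRT: x ≡ 19 (mod 47), x ≡ 16 (mod 43), x ≡ 40 (mod 79) ⇒ x ≡ 32825 (mod 159659).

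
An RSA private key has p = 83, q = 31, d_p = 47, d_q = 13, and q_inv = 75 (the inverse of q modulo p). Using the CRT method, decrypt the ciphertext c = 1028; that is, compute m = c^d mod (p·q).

m₁ = c^(d_p) mod p: c ≡ 32 (mod 83), and 32^47 mod 83 = 43.
m₂ = c^(d_q) mod q: c ≡ 5 (mod 31), and 5^13 mod 31 = 5.
h = q_inv·(m₁ − m₂) mod p = 75·(43 − 5) mod 83 = 28.
m = m₂ + h·q = 5 + 28·31 = 873.

873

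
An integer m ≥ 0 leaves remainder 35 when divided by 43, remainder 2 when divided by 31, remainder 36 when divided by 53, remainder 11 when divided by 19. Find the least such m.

88228

From m ≡ 35 (mod 43) write m = 35 + 43t. Substituting into m ≡ 2 (mod 31) gives 43t ≡ 29 (mod 31), and since 12⁻¹ ≡ 13 (mod 31), t ≡ 5. Hence m ≡ 35 + 43·5 = 250 (mod 1333).
From m ≡ 250 (mod 1333) write m = 250 + 1333t. Substituting into m ≡ 36 (mod 53) gives 1333t ≡ 51 (mod 53), and since 8⁻¹ ≡ 20 (mod 53), t ≡ 13. Hence m ≡ 250 + 1333·13 = 17579 (mod 70649).
From m ≡ 17579 (mod 70649) write m = 17579 + 70649t. Substituting into m ≡ 11 (mod 19) gives 70649t ≡ 7 (mod 19), and since 7⁻¹ ≡ 11 (mod 19), t ≡ 1. Hence m ≡ 17579 + 70649·1 = 88228 (mod 1342331).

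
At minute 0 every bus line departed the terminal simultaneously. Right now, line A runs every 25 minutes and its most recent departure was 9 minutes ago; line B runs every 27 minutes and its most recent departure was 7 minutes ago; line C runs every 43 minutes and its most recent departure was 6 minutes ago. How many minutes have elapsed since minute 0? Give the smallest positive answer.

Combine the congruences pairwise.
From t ≡ 9 (mod 25) write t = 9 + 25s. Substituting into t ≡ 7 (mod 27) gives 25s ≡ 25 (mod 27), and since 25⁻¹ ≡ 13 (mod 27), s ≡ 1. Hence t ≡ 9 + 25·1 = 34 (mod 675).
From t ≡ 34 (mod 675) write t = 34 + 675s. Substituting into t ≡ 6 (mod 43) gives 675s ≡ 15 (mod 43), and since 30⁻¹ ≡ 33 (mod 43), s ≡ 22. Hence t ≡ 34 + 675·22 = 14884 (mod 29025).

14884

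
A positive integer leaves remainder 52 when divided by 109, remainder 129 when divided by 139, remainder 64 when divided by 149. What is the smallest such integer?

11388

The moduli are pairwise coprime; N = 109·139·149 = 2257499.
N/109 = 20711; 20711 ≡ 1 (mod 109), inverse 1.
N/139 = 16241; 16241 ≡ 117 (mod 139); 117·120 ≡ 1, so inverse 120.
N/149 = 15151; 15151 ≡ 102 (mod 149); 102·19 ≡ 1, so inverse 19.
m ≡ 52·20711·1 + 129·16241·120 + 64·15151·19 = 270911268.
270911268 mod 2257499 = 11388.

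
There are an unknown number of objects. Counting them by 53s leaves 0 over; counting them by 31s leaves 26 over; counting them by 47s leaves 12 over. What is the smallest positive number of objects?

The moduli are pairwise coprime; M = 53·31·47 = 77221.
M/53 = 1457; 1457 ≡ 26 (mod 53); 26·51 ≡ 1, so inverse 51.
M/31 = 2491; 2491 ≡ 11 (mod 31); 11·17 ≡ 1, so inverse 17.
M/47 = 1643; 1643 ≡ 45 (mod 47); 45·23 ≡ 1, so inverse 23.
N ≡ 0·1457·51 + 26·2491·17 + 12·1643·23 = 1554490.
1554490 mod 77221 = 10070.

10070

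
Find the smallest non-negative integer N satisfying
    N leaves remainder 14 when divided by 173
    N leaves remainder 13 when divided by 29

Combine the congruences pairwise.
From N ≡ 14 (mod 173) write N = 14 + 173t. Substituting into N ≡ 13 (mod 29) gives 173t ≡ 28 (mod 29), and since 28⁻¹ ≡ 28 (mod 29), t ≡ 1. Hence N ≡ 14 + 173·1 = 187 (mod 5017).

187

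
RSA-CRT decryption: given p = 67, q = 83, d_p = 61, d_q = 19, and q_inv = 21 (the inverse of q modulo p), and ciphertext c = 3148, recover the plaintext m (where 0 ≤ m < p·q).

1138

m₁ = c^(d_p) mod p: c ≡ 66 (mod 67), and 66^61 mod 67 = 66.
m₂ = c^(d_q) mod q: c ≡ 77 (mod 83), and 77^19 mod 83 = 59.
h = q_inv·(m₁ − m₂) mod p = 21·(66 − 59) mod 67 = 13.
m = m₂ + h·q = 59 + 13·83 = 1138.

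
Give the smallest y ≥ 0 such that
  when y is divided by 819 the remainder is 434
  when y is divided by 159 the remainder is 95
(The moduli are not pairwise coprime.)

15995

gcd(819, 159) = 3 and 3 | (95 − 434), so the pair is consistent; merging gives y ≡ 15995 (mod 43407), where 43407 = lcm(819, 159).
The solution is unique modulo lcm(819, 159) = 43407.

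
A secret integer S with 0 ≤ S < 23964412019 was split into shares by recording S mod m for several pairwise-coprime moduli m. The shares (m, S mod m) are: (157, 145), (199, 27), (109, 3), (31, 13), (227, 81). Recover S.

From S ≡ 145 (mod 157) write S = 145 + 157t. Substituting into S ≡ 27 (mod 199) gives 157t ≡ 81 (mod 199), and since 157⁻¹ ≡ 90 (mod 199), t ≡ 126. Hence S ≡ 145 + 157·126 = 19927 (mod 31243).
From S ≡ 19927 (mod 31243) write S = 19927 + 31243t. Substituting into S ≡ 3 (mod 109) gives 31243t ≡ 23 (mod 109), and since 69⁻¹ ≡ 79 (mod 109), t ≡ 73. Hence S ≡ 19927 + 31243·73 = 2300666 (mod 3405487).
From S ≡ 2300666 (mod 3405487) write S = 2300666 + 3405487t. Substituting into S ≡ 13 (mod 31) gives 3405487t ≡ 12 (mod 31), and since 13⁻¹ ≡ 12 (mod 31), t ≡ 20. Hence S ≡ 2300666 + 3405487·20 = 70410406 (mod 105570097).
From S ≡ 70410406 (mod 105570097) write S = 70410406 + 105570097t. Substituting into S ≡ 81 (mod 227) gives 105570097t ≡ 81 (mod 227), and since 115⁻¹ ≡ 152 (mod 227), t ≡ 54. Hence S ≡ 70410406 + 105570097·54 = 5771195644 (mod 23964412019).

5771195644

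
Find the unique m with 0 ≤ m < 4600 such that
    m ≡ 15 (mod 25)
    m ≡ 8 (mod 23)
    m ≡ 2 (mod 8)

Combine the congruences pairwise.
From m ≡ 15 (mod 25) write m = 15 + 25t. Substituting into m ≡ 8 (mod 23) gives 25t ≡ 16 (mod 23), and since 2⁻¹ ≡ 12 (mod 23), t ≡ 8. Hence m ≡ 15 + 25·8 = 215 (mod 575).
From m ≡ 215 (mod 575) write m = 215 + 575t. Substituting into m ≡ 2 (mod 8) gives 575t ≡ 3 (mod 8), and since 7⁻¹ ≡ 7 (mod 8), t ≡ 5. Hence m ≡ 215 + 575·5 = 3090 (mod 4600).

3090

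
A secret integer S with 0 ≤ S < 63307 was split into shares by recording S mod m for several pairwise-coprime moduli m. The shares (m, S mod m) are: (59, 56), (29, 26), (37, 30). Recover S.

From S ≡ 56 (mod 59) write S = 56 + 59t. Substituting into S ≡ 26 (mod 29) gives 59t ≡ 28 (mod 29), and since 1⁻¹ ≡ 1 (mod 29), t ≡ 28. Hence S ≡ 56 + 59·28 = 1708 (mod 1711).
From S ≡ 1708 (mod 1711) write S = 1708 + 1711t. Substituting into S ≡ 30 (mod 37) gives 1711t ≡ 24 (mod 37), and since 9⁻¹ ≡ 33 (mod 37), t ≡ 15. Hence S ≡ 1708 + 1711·15 = 27373 (mod 63307).

27373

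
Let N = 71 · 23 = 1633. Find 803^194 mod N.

Mod 71: 803 ≡ 22; by Fermat, exponent reduces to 194 mod 70 = 54; 22^54 ≡ 12 (mod 71).
Mod 23: 803 ≡ 21; by Fermat, exponent reduces to 194 mod 22 = 18; 21^18 ≡ 13 (mod 23).
Combine by CRT: x ≡ 12 (mod 71), x ≡ 13 (mod 23) ⇒ x ≡ 864 (mod 1633).

864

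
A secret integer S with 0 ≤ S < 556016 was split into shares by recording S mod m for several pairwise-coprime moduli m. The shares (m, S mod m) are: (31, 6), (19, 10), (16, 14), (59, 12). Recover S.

373246

The moduli are pairwise coprime; N = 31·19·16·59 = 556016.
N/31 = 17936; 17936 ≡ 18 (mod 31); 18·19 ≡ 1, so inverse 19.
N/19 = 29264; 29264 ≡ 4 (mod 19); 4·5 ≡ 1, so inverse 5.
N/16 = 34751; 34751 ≡ 15 (mod 16); 15·15 ≡ 1, so inverse 15.
N/59 = 9424; 9424 ≡ 43 (mod 59); 43·11 ≡ 1, so inverse 11.
S ≡ 6·17936·19 + 10·29264·5 + 14·34751·15 + 12·9424·11 = 12049582.
12049582 mod 556016 = 373246.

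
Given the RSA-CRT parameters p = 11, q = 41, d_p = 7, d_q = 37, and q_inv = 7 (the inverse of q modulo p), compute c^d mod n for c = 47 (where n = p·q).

97

m₁ = c^(d_p) mod p: c ≡ 3 (mod 11), and 3^7 mod 11 = 9.
m₂ = c^(d_q) mod q: c ≡ 6 (mod 41), and 6^37 mod 41 = 15.
h = q_inv·(m₁ − m₂) mod p = 7·(9 − 15) mod 11 = 2.
m = m₂ + h·q = 15 + 2·41 = 97.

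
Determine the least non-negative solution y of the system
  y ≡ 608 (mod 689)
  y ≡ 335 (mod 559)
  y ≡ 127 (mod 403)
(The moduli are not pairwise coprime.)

819829

gcd(689, 559) = 13 and 13 | (335 − 608), so the pair is consistent; merging gives y ≡ 19900 (mod 29627), where 29627 = lcm(689, 559).
gcd(29627, 403) = 13 and 13 | (127 − 19900), so the pair is consistent; merging gives y ≡ 819829 (mod 918437), where 918437 = lcm(29627, 403).
The solution is unique modulo lcm(689, 559, 403) = 918437.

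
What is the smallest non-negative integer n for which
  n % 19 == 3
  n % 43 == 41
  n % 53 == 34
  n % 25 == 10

From n ≡ 3 (mod 19) write n = 3 + 19t. Substituting into n ≡ 41 (mod 43) gives 19t ≡ 38 (mod 43), and since 19⁻¹ ≡ 34 (mod 43), t ≡ 2. Hence n ≡ 3 + 19·2 = 41 (mod 817).
From n ≡ 41 (mod 817) write n = 41 + 817t. Substituting into n ≡ 34 (mod 53) gives 817t ≡ 46 (mod 53), and since 22⁻¹ ≡ 41 (mod 53), t ≡ 31. Hence n ≡ 41 + 817·31 = 25368 (mod 43301).
From n ≡ 25368 (mod 43301) write n = 25368 + 43301t. Substituting into n ≡ 10 (mod 25) gives 43301t ≡ 17 (mod 25), and since 1⁻¹ ≡ 1 (mod 25), t ≡ 17. Hence n ≡ 25368 + 43301·17 = 761485 (mod 1082525).

761485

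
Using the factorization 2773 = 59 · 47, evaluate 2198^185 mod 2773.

2527

Mod 59: 2198 ≡ 15; by Fermat, exponent reduces to 185 mod 58 = 11; 15^11 ≡ 49 (mod 59).
Mod 47: 2198 ≡ 36; by Fermat, exponent reduces to 185 mod 46 = 1; 36^1 ≡ 36 (mod 47).
Combine by CRT: x ≡ 49 (mod 59), x ≡ 36 (mod 47) ⇒ x ≡ 2527 (mod 2773).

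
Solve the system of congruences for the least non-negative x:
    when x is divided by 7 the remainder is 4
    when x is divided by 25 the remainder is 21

46

Combine the congruences pairwise.
From x ≡ 4 (mod 7) write x = 4 + 7t. Substituting into x ≡ 21 (mod 25) gives 7t ≡ 17 (mod 25), and since 7⁻¹ ≡ 18 (mod 25), t ≡ 6. Hence x ≡ 4 + 7·6 = 46 (mod 175).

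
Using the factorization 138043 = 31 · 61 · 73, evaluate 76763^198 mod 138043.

Mod 31: 76763 ≡ 7; by Fermat, exponent reduces to 198 mod 30 = 18; 7^18 ≡ 2 (mod 31).
Mod 61: 76763 ≡ 25; by Fermat, exponent reduces to 198 mod 60 = 18; 25^18 ≡ 9 (mod 61).
Mod 73: 76763 ≡ 40; by Fermat, exponent reduces to 198 mod 72 = 54; 40^54 ≡ 46 (mod 73).
Combine by CRT: x ≡ 2 (mod 31), x ≡ 9 (mod 61), x ≡ 46 (mod 73) ⇒ x ≡ 26910 (mod 138043).

26910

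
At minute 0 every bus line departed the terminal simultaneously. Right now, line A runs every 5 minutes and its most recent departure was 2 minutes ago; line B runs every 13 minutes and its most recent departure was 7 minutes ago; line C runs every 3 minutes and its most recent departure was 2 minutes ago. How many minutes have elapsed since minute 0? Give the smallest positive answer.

From t ≡ 2 (mod 5) write t = 2 + 5s. Substituting into t ≡ 7 (mod 13) gives 5s ≡ 5 (mod 13), and since 5⁻¹ ≡ 8 (mod 13), s ≡ 1. Hence t ≡ 2 + 5·1 = 7 (mod 65).
From t ≡ 7 (mod 65) write t = 7 + 65s. Substituting into t ≡ 2 (mod 3) gives 65s ≡ 1 (mod 3), and since 2⁻¹ ≡ 2 (mod 3), s ≡ 2. Hence t ≡ 7 + 65·2 = 137 (mod 195).

137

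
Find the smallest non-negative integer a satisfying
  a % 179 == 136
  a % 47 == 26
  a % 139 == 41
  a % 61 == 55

The moduli are pairwise coprime; N = 179·47·139·61 = 71333827.
N/179 = 398513; 398513 ≡ 59 (mod 179); 59·88 ≡ 1, so inverse 88.
N/47 = 1517741; 1517741 ≡ 17 (mod 47); 17·36 ≡ 1, so inverse 36.
N/139 = 513193; 513193 ≡ 5 (mod 139); 5·28 ≡ 1, so inverse 28.
N/61 = 1169407; 1169407 ≡ 37 (mod 61); 37·33 ≡ 1, so inverse 33.
a ≡ 136·398513·88 + 26·1517741·36 + 41·513193·28 + 55·1169407·33 = 8901628429.
8901628429 mod 71333827 = 56233881.

56233881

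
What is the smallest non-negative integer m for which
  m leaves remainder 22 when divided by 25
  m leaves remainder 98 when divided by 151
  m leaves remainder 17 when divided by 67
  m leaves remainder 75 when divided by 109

14307197

The moduli are pairwise coprime; N = 25·151·67·109 = 27568825.
N/25 = 1102753; 1102753 ≡ 3 (mod 25); 3·17 ≡ 1, so inverse 17.
N/151 = 182575; 182575 ≡ 16 (mod 151); 16·85 ≡ 1, so inverse 85.
N/67 = 411475; 411475 ≡ 28 (mod 67); 28·12 ≡ 1, so inverse 12.
N/109 = 252925; 252925 ≡ 45 (mod 109); 45·63 ≡ 1, so inverse 63.
m ≡ 22·1102753·17 + 98·182575·85 + 17·411475·12 + 75·252925·63 = 3212290897.
3212290897 mod 27568825 = 14307197.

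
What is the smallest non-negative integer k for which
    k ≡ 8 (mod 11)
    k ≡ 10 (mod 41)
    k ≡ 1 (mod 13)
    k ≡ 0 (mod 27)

95499

From k ≡ 8 (mod 11) write k = 8 + 11t. Substituting into k ≡ 10 (mod 41) gives 11t ≡ 2 (mod 41), and since 11⁻¹ ≡ 15 (mod 41), t ≡ 30. Hence k ≡ 8 + 11·30 = 338 (mod 451).
From k ≡ 338 (mod 451) write k = 338 + 451t. Substituting into k ≡ 1 (mod 13) gives 451t ≡ 1 (mod 13), and since 9⁻¹ ≡ 3 (mod 13), t ≡ 3. Hence k ≡ 338 + 451·3 = 1691 (mod 5863).
From k ≡ 1691 (mod 5863) write k = 1691 + 5863t. Substituting into k ≡ 0 (mod 27) gives 5863t ≡ 10 (mod 27), and since 4⁻¹ ≡ 7 (mod 27), t ≡ 16. Hence k ≡ 1691 + 5863·16 = 95499 (mod 158301).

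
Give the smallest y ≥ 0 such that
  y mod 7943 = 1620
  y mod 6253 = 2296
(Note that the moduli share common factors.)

gcd(7943, 6253) = 169 and 169 | (2296 − 1620), so the pair is consistent; merging gives y ≡ 239910 (mod 293891), where 293891 = lcm(7943, 6253).
The solution is unique modulo lcm(7943, 6253) = 293891.

239910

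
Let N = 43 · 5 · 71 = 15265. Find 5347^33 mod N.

Mod 43: 5347 ≡ 15; 15^33 ≡ 35 (mod 43).
Mod 5: 5347 ≡ 2; by Fermat, exponent reduces to 33 mod 4 = 1; 2^1 ≡ 2 (mod 5).
Mod 71: 5347 ≡ 22; 22^33 ≡ 11 (mod 71).
Combine by CRT: x ≡ 35 (mod 43), x ≡ 2 (mod 5), x ≡ 11 (mod 71) ⇒ x ≡ 9667 (mod 15265).

9667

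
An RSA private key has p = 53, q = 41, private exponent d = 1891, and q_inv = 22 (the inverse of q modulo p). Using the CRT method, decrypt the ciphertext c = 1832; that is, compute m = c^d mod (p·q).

d_p = d mod (p−1) = 1891 mod 52 = 19; d_q = d mod (q−1) = 11.
m₁ = c^(d_p) mod p: c ≡ 30 (mod 53), and 30^19 mod 53 = 23.
m₂ = c^(d_q) mod q: c ≡ 28 (mod 41), and 28^11 mod 41 = 6.
h = q_inv·(m₁ − m₂) mod p = 22·(23 − 6) mod 53 = 3.
m = m₂ + h·q = 6 + 3·41 = 129.

129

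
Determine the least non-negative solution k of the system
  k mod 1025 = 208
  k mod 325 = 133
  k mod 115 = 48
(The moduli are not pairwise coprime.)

Combine the congruences pairwise.
gcd(1025, 325) = 25 and 25 | (133 − 208), so the pair is consistent; merging gives k ≡ 5333 (mod 13325), where 13325 = lcm(1025, 325).
gcd(13325, 115) = 5 and 5 | (48 − 5333), so the pair is consistent; merging gives k ≡ 205208 (mod 306475), where 306475 = lcm(13325, 115).
The solution is unique modulo lcm(1025, 325, 115) = 306475.

205208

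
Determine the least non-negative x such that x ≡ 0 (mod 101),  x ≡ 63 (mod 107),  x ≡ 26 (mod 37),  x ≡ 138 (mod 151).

4845879

From x ≡ 0 (mod 101) write x = 0 + 101t. Substituting into x ≡ 63 (mod 107) gives 101t ≡ 63 (mod 107), and since 101⁻¹ ≡ 89 (mod 107), t ≡ 43. Hence x ≡ 0 + 101·43 = 4343 (mod 10807).
From x ≡ 4343 (mod 10807) write x = 4343 + 10807t. Substituting into x ≡ 26 (mod 37) gives 10807t ≡ 12 (mod 37), and since 3⁻¹ ≡ 25 (mod 37), t ≡ 4. Hence x ≡ 4343 + 10807·4 = 47571 (mod 399859).
From x ≡ 47571 (mod 399859) write x = 47571 + 399859t. Substituting into x ≡ 138 (mod 151) gives 399859t ≡ 132 (mod 151), and since 11⁻¹ ≡ 55 (mod 151), t ≡ 12. Hence x ≡ 47571 + 399859·12 = 4845879 (mod 60378709).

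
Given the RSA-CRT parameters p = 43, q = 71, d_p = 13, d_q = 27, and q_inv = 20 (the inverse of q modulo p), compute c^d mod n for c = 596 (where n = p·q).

m₁ = c^(d_p) mod p: c ≡ 37 (mod 43), and 37^13 mod 43 = 37.
m₂ = c^(d_q) mod q: c ≡ 28 (mod 71), and 28^27 mod 71 = 7.
h = q_inv·(m₁ − m₂) mod p = 20·(37 − 7) mod 43 = 41.
m = m₂ + h·q = 7 + 41·71 = 2918.

2918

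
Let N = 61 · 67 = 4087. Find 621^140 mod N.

Mod 61: 621 ≡ 11; by Fermat, exponent reduces to 140 mod 60 = 20; 11^20 ≡ 1 (mod 61).
Mod 67: 621 ≡ 18; by Fermat, exponent reduces to 140 mod 66 = 8; 18^8 ≡ 35 (mod 67).
Combine by CRT: x ≡ 1 (mod 61), x ≡ 35 (mod 67) ⇒ x ≡ 2380 (mod 4087).

2380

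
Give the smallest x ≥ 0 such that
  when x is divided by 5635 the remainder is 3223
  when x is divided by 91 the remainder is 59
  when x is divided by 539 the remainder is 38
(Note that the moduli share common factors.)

425848

gcd(5635, 91) = 7 and 7 | (59 − 3223), so the pair is consistent; merging gives x ≡ 59573 (mod 73255), where 73255 = lcm(5635, 91).
gcd(73255, 539) = 49 and 49 | (38 − 59573), so the pair is consistent; merging gives x ≡ 425848 (mod 805805), where 805805 = lcm(73255, 539).
The solution is unique modulo lcm(5635, 91, 539) = 805805.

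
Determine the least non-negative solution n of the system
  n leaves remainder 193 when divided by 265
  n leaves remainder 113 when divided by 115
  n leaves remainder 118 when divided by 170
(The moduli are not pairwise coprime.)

Combine the congruences pairwise.
gcd(265, 115) = 5 and 5 | (113 − 193), so the pair is consistent; merging gives n ≡ 458 (mod 6095), where 6095 = lcm(265, 115).
gcd(6095, 170) = 5 and 5 | (118 − 458), so the pair is consistent; merging gives n ≡ 458 (mod 207230), where 207230 = lcm(6095, 170).
The solution is unique modulo lcm(265, 115, 170) = 207230.

458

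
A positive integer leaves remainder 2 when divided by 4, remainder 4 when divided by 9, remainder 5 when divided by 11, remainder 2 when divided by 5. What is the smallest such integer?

From x ≡ 2 (mod 4) write x = 2 + 4t. Substituting into x ≡ 4 (mod 9) gives 4t ≡ 2 (mod 9), and since 4⁻¹ ≡ 7 (mod 9), t ≡ 5. Hence x ≡ 2 + 4·5 = 22 (mod 36).
From x ≡ 22 (mod 36) write x = 22 + 36t. Substituting into x ≡ 5 (mod 11) gives 36t ≡ 5 (mod 11), and since 3⁻¹ ≡ 4 (mod 11), t ≡ 9. Hence x ≡ 22 + 36·9 = 346 (mod 396).
From x ≡ 346 (mod 396) write x = 346 + 396t. Substituting into x ≡ 2 (mod 5) gives 396t ≡ 1 (mod 5), and since 1⁻¹ ≡ 1 (mod 5), t ≡ 1. Hence x ≡ 346 + 396·1 = 742 (mod 1980).

742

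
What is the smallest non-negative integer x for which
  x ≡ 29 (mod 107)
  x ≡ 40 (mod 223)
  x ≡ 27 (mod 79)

From x ≡ 29 (mod 107) write x = 29 + 107t. Substituting into x ≡ 40 (mod 223) gives 107t ≡ 11 (mod 223), and since 107⁻¹ ≡ 198 (mod 223), t ≡ 171. Hence x ≡ 29 + 107·171 = 18326 (mod 23861).
From x ≡ 18326 (mod 23861) write x = 18326 + 23861t. Substituting into x ≡ 27 (mod 79) gives 23861t ≡ 29 (mod 79), and since 3⁻¹ ≡ 53 (mod 79), t ≡ 36. Hence x ≡ 18326 + 23861·36 = 877322 (mod 1885019).

877322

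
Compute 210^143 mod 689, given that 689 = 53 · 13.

189

Mod 53: 210 ≡ 51; by Fermat, exponent reduces to 143 mod 52 = 39; 51^39 ≡ 30 (mod 53).
Mod 13: 210 ≡ 2; by Fermat, exponent reduces to 143 mod 12 = 11; 2^11 ≡ 7 (mod 13).
Combine by CRT: x ≡ 30 (mod 53), x ≡ 7 (mod 13) ⇒ x ≡ 189 (mod 689).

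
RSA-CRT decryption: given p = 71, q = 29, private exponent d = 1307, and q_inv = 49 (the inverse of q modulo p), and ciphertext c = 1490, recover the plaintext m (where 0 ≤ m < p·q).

d_p = d mod (p−1) = 1307 mod 70 = 47; d_q = d mod (q−1) = 19.
m₁ = c^(d_p) mod p: c ≡ 70 (mod 71), and 70^47 mod 71 = 70.
m₂ = c^(d_q) mod q: c ≡ 11 (mod 29), and 11^19 mod 29 = 15.
h = q_inv·(m₁ − m₂) mod p = 49·(70 − 15) mod 71 = 68.
m = m₂ + h·q = 15 + 68·29 = 1987.

1987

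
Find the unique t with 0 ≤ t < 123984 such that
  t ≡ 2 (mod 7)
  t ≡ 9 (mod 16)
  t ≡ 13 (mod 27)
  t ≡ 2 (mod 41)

The moduli are pairwise coprime; N = 7·16·27·41 = 123984.
N/7 = 17712; 17712 ≡ 2 (mod 7); 2·4 ≡ 1, so inverse 4.
N/16 = 7749; 7749 ≡ 5 (mod 16); 5·13 ≡ 1, so inverse 13.
N/27 = 4592; 4592 ≡ 2 (mod 27); 2·14 ≡ 1, so inverse 14.
N/41 = 3024; 3024 ≡ 31 (mod 41); 31·4 ≡ 1, so inverse 4.
t ≡ 2·17712·4 + 9·7749·13 + 13·4592·14 + 2·3024·4 = 1908265.
1908265 mod 123984 = 48505.

48505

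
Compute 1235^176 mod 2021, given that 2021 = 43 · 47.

14

Mod 43: 1235 ≡ 31; by Fermat, exponent reduces to 176 mod 42 = 8; 31^8 ≡ 14 (mod 43).
Mod 47: 1235 ≡ 13; by Fermat, exponent reduces to 176 mod 46 = 38; 13^38 ≡ 14 (mod 47).
Combine by CRT: x ≡ 14 (mod 43), x ≡ 14 (mod 47) ⇒ x ≡ 14 (mod 2021).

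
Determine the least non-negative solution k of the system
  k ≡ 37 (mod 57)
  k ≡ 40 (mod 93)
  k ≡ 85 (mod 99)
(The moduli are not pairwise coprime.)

34636

Combine the congruences pairwise.
gcd(57, 93) = 3 and 3 | (40 − 37), so the pair is consistent; merging gives k ≡ 1063 (mod 1767), where 1767 = lcm(57, 93).
gcd(1767, 99) = 3 and 3 | (85 − 1063), so the pair is consistent; merging gives k ≡ 34636 (mod 58311), where 58311 = lcm(1767, 99).
The solution is unique modulo lcm(57, 93, 99) = 58311.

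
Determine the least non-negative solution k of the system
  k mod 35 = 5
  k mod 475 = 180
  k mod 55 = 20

30105

gcd(35, 475) = 5 and 5 | (180 − 5), so the pair is consistent; merging gives k ≡ 180 (mod 3325), where 3325 = lcm(35, 475).
gcd(3325, 55) = 5 and 5 | (20 − 180), so the pair is consistent; merging gives k ≡ 30105 (mod 36575), where 36575 = lcm(3325, 55).
The solution is unique modulo lcm(35, 475, 55) = 36575.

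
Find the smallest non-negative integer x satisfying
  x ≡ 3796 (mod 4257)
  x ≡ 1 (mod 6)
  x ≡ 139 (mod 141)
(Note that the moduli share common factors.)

Combine the congruences pairwise.
gcd(4257, 6) = 3 and 3 | (1 − 3796), so the pair is consistent; merging gives x ≡ 8053 (mod 8514), where 8514 = lcm(4257, 6).
gcd(8514, 141) = 3 and 3 | (139 − 8053), so the pair is consistent; merging gives x ≡ 271987 (mod 400158), where 400158 = lcm(8514, 141).
The solution is unique modulo lcm(4257, 6, 141) = 400158.

271987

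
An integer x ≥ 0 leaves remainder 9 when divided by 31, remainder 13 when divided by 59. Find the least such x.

From x ≡ 9 (mod 31) write x = 9 + 31t. Substituting into x ≡ 13 (mod 59) gives 31t ≡ 4 (mod 59), and since 31⁻¹ ≡ 40 (mod 59), t ≡ 42. Hence x ≡ 9 + 31·42 = 1311 (mod 1829).

1311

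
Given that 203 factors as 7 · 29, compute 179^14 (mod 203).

30

Mod 7: 179 ≡ 4; by Fermat, exponent reduces to 14 mod 6 = 2; 4^2 ≡ 2 (mod 7).
Mod 29: 179 ≡ 5; 5^14 ≡ 1 (mod 29).
Combine by CRT: x ≡ 2 (mod 7), x ≡ 1 (mod 29) ⇒ x ≡ 30 (mod 203).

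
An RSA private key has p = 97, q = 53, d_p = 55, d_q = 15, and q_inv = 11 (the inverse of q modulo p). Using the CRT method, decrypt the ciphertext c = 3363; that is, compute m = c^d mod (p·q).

205

m₁ = c^(d_p) mod p: c ≡ 65 (mod 97), and 65^55 mod 97 = 11.
m₂ = c^(d_q) mod q: c ≡ 24 (mod 53), and 24^15 mod 53 = 46.
h = q_inv·(m₁ − m₂) mod p = 11·(11 − 46) mod 97 = 3.
m = m₂ + h·q = 46 + 3·53 = 205.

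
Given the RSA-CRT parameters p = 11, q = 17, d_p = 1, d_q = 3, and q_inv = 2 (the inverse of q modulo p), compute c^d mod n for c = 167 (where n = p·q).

m₁ = c^(d_p) mod p: c ≡ 2 (mod 11), and 2^1 mod 11 = 2.
m₂ = c^(d_q) mod q: c ≡ 14 (mod 17), and 14^3 mod 17 = 7.
h = q_inv·(m₁ − m₂) mod p = 2·(2 − 7) mod 11 = 1.
m = m₂ + h·q = 7 + 1·17 = 24.

24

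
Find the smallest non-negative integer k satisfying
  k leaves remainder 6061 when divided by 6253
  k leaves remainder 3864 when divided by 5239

24820

gcd(6253, 5239) = 169 and 169 | (3864 − 6061), so the pair is consistent; merging gives k ≡ 24820 (mod 193843), where 193843 = lcm(6253, 5239).
The solution is unique modulo lcm(6253, 5239) = 193843.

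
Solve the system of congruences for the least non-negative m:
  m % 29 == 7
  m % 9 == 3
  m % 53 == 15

2559

The moduli are pairwise coprime; N = 29·9·53 = 13833.
N/29 = 477; 477 ≡ 13 (mod 29); 13·9 ≡ 1, so inverse 9.
N/9 = 1537; 1537 ≡ 7 (mod 9); 7·4 ≡ 1, so inverse 4.
N/53 = 261; 261 ≡ 49 (mod 53); 49·13 ≡ 1, so inverse 13.
m ≡ 7·477·9 + 3·1537·4 + 15·261·13 = 99390.
99390 mod 13833 = 2559.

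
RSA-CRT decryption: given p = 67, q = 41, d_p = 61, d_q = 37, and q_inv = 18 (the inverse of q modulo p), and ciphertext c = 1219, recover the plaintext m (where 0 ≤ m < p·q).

m₁ = c^(d_p) mod p: c ≡ 13 (mod 67), and 13^61 mod 67 = 51.
m₂ = c^(d_q) mod q: c ≡ 30 (mod 41), and 30^37 mod 41 = 28.
h = q_inv·(m₁ − m₂) mod p = 18·(51 − 28) mod 67 = 12.
m = m₂ + h·q = 28 + 12·41 = 520.

520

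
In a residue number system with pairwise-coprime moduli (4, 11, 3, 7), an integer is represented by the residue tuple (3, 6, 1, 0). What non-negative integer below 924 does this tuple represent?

259

From x ≡ 3 (mod 4) write x = 3 + 4t. Substituting into x ≡ 6 (mod 11) gives 4t ≡ 3 (mod 11), and since 4⁻¹ ≡ 3 (mod 11), t ≡ 9. Hence x ≡ 3 + 4·9 = 39 (mod 44).
From x ≡ 39 (mod 44) write x = 39 + 44t. Substituting into x ≡ 1 (mod 3) gives 44t ≡ 1 (mod 3), and since 2⁻¹ ≡ 2 (mod 3), t ≡ 2. Hence x ≡ 39 + 44·2 = 127 (mod 132).
From x ≡ 127 (mod 132) write x = 127 + 132t. Substituting into x ≡ 0 (mod 7) gives 132t ≡ 6 (mod 7), and since 6⁻¹ ≡ 6 (mod 7), t ≡ 1. Hence x ≡ 127 + 132·1 = 259 (mod 924).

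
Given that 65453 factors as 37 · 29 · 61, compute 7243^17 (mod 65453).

36893

Mod 37: 7243 ≡ 28; 28^17 ≡ 4 (mod 37).
Mod 29: 7243 ≡ 22; 22^17 ≡ 5 (mod 29).
Mod 61: 7243 ≡ 45; 45^17 ≡ 49 (mod 61).
Combine by CRT: x ≡ 4 (mod 37), x ≡ 5 (mod 29), x ≡ 49 (mod 61) ⇒ x ≡ 36893 (mod 65453).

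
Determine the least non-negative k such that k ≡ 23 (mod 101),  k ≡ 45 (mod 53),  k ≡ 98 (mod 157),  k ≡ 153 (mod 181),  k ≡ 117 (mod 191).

Combine the congruences pairwise.
From k ≡ 23 (mod 101) write k = 23 + 101t. Substituting into k ≡ 45 (mod 53) gives 101t ≡ 22 (mod 53), and since 48⁻¹ ≡ 21 (mod 53), t ≡ 38. Hence k ≡ 23 + 101·38 = 3861 (mod 5353).
From k ≡ 3861 (mod 5353) write k = 3861 + 5353t. Substituting into k ≡ 98 (mod 157) gives 5353t ≡ 5 (mod 157), and since 15⁻¹ ≡ 21 (mod 157), t ≡ 105. Hence k ≡ 3861 + 5353·105 = 565926 (mod 840421).
From k ≡ 565926 (mod 840421) write k = 565926 + 840421t. Substituting into k ≡ 153 (mod 181) gives 840421t ≡ 33 (mod 181), and since 38⁻¹ ≡ 81 (mod 181), t ≡ 139. Hence k ≡ 565926 + 840421·139 = 117384445 (mod 152116201).
From k ≡ 117384445 (mod 152116201) write k = 117384445 + 152116201t. Substituting into k ≡ 117 (mod 191) gives 152116201t ≡ 70 (mod 191), and since 172⁻¹ ≡ 10 (mod 191), t ≡ 127. Hence k ≡ 117384445 + 152116201·127 = 19436141972 (mod 29054194391).

19436141972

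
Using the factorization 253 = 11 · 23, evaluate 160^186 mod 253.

Mod 11: 160 ≡ 6; by Fermat, exponent reduces to 186 mod 10 = 6; 6^6 ≡ 5 (mod 11).
Mod 23: 160 ≡ 22; by Fermat, exponent reduces to 186 mod 22 = 10; 22^10 ≡ 1 (mod 23).
Combine by CRT: x ≡ 5 (mod 11), x ≡ 1 (mod 23) ⇒ x ≡ 93 (mod 253).

93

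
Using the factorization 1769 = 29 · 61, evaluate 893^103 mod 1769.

1388

Mod 29: 893 ≡ 23; by Fermat, exponent reduces to 103 mod 28 = 19; 23^19 ≡ 25 (mod 29).
Mod 61: 893 ≡ 39; by Fermat, exponent reduces to 103 mod 60 = 43; 39^43 ≡ 46 (mod 61).
Combine by CRT: x ≡ 25 (mod 29), x ≡ 46 (mod 61) ⇒ x ≡ 1388 (mod 1769).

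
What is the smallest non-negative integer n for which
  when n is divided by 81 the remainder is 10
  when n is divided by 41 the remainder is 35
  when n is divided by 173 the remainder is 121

Combine the congruences pairwise.
From n ≡ 10 (mod 81) write n = 10 + 81t. Substituting into n ≡ 35 (mod 41) gives 81t ≡ 25 (mod 41), and since 40⁻¹ ≡ 40 (mod 41), t ≡ 16. Hence n ≡ 10 + 81·16 = 1306 (mod 3321).
From n ≡ 1306 (mod 3321) write n = 1306 + 3321t. Substituting into n ≡ 121 (mod 173) gives 3321t ≡ 26 (mod 173), and since 34⁻¹ ≡ 56 (mod 173), t ≡ 72. Hence n ≡ 1306 + 3321·72 = 240418 (mod 574533).

240418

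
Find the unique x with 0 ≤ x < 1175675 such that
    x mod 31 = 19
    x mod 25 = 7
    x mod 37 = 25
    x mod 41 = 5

403732

From x ≡ 19 (mod 31) write x = 19 + 31t. Substituting into x ≡ 7 (mod 25) gives 31t ≡ 13 (mod 25), and since 6⁻¹ ≡ 21 (mod 25), t ≡ 23. Hence x ≡ 19 + 31·23 = 732 (mod 775).
From x ≡ 732 (mod 775) write x = 732 + 775t. Substituting into x ≡ 25 (mod 37) gives 775t ≡ 33 (mod 37), and since 35⁻¹ ≡ 18 (mod 37), t ≡ 2. Hence x ≡ 732 + 775·2 = 2282 (mod 28675).
From x ≡ 2282 (mod 28675) write x = 2282 + 28675t. Substituting into x ≡ 5 (mod 41) gives 28675t ≡ 19 (mod 41), and since 16⁻¹ ≡ 18 (mod 41), t ≡ 14. Hence x ≡ 2282 + 28675·14 = 403732 (mod 1175675).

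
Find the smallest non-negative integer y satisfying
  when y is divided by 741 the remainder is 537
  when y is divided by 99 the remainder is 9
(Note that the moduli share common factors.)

gcd(741, 99) = 3 and 3 | (9 − 537), so the pair is consistent; merging gives y ≡ 16839 (mod 24453), where 24453 = lcm(741, 99).
The solution is unique modulo lcm(741, 99) = 24453.

16839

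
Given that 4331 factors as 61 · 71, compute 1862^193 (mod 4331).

1069

Mod 61: 1862 ≡ 32; by Fermat, exponent reduces to 193 mod 60 = 13; 32^13 ≡ 32 (mod 61).
Mod 71: 1862 ≡ 16; by Fermat, exponent reduces to 193 mod 70 = 53; 16^53 ≡ 4 (mod 71).
Combine by CRT: x ≡ 32 (mod 61), x ≡ 4 (mod 71) ⇒ x ≡ 1069 (mod 4331).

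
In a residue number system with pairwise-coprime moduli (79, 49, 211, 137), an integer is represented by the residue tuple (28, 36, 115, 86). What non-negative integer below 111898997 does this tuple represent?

42534339

From x ≡ 28 (mod 79) write x = 28 + 79t. Substituting into x ≡ 36 (mod 49) gives 79t ≡ 8 (mod 49), and since 30⁻¹ ≡ 18 (mod 49), t ≡ 46. Hence x ≡ 28 + 79·46 = 3662 (mod 3871).
From x ≡ 3662 (mod 3871) write x = 3662 + 3871t. Substituting into x ≡ 115 (mod 211) gives 3871t ≡ 40 (mod 211), and since 73⁻¹ ≡ 185 (mod 211), t ≡ 15. Hence x ≡ 3662 + 3871·15 = 61727 (mod 816781).
From x ≡ 61727 (mod 816781) write x = 61727 + 816781t. Substituting into x ≡ 86 (mod 137) gives 816781t ≡ 9 (mod 137), and since 124⁻¹ ≡ 21 (mod 137), t ≡ 52. Hence x ≡ 61727 + 816781·52 = 42534339 (mod 111898997).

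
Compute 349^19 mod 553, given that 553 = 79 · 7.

489

Mod 79: 349 ≡ 33; 33^19 ≡ 15 (mod 79).
Mod 7: 349 ≡ 6; by Fermat, exponent reduces to 19 mod 6 = 1; 6^1 ≡ 6 (mod 7).
Combine by CRT: x ≡ 15 (mod 79), x ≡ 6 (mod 7) ⇒ x ≡ 489 (mod 553).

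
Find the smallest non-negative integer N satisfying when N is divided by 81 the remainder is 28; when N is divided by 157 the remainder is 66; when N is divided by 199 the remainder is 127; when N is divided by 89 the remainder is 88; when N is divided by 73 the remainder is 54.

Combine the congruences pairwise.
From N ≡ 28 (mod 81) write N = 28 + 81t. Substituting into N ≡ 66 (mod 157) gives 81t ≡ 38 (mod 157), and since 81⁻¹ ≡ 126 (mod 157), t ≡ 78. Hence N ≡ 28 + 81·78 = 6346 (mod 12717).
From N ≡ 6346 (mod 12717) write N = 6346 + 12717t. Substituting into N ≡ 127 (mod 199) gives 12717t ≡ 149 (mod 199), and since 180⁻¹ ≡ 178 (mod 199), t ≡ 55. Hence N ≡ 6346 + 12717·55 = 705781 (mod 2530683).
From N ≡ 705781 (mod 2530683) write N = 705781 + 2530683t. Substituting into N ≡ 88 (mod 89) gives 2530683t ≡ 77 (mod 89), and since 57⁻¹ ≡ 25 (mod 89), t ≡ 56. Hence N ≡ 705781 + 2530683·56 = 142424029 (mod 225230787).
From N ≡ 142424029 (mod 225230787) write N = 142424029 + 225230787t. Substituting into N ≡ 54 (mod 73) gives 225230787t ≡ 47 (mod 73), and since 18⁻¹ ≡ 69 (mod 73), t ≡ 31. Hence N ≡ 142424029 + 225230787·31 = 7124578426 (mod 16441847451).

7124578426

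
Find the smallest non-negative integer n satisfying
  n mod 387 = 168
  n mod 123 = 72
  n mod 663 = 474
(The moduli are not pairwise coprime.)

gcd(387, 123) = 3 and 3 | (72 − 168), so the pair is consistent; merging gives n ≡ 8682 (mod 15867), where 15867 = lcm(387, 123).
gcd(15867, 663) = 3 and 3 | (474 − 8682), so the pair is consistent; merging gives n ≡ 1500180 (mod 3506607), where 3506607 = lcm(15867, 663).
The solution is unique modulo lcm(387, 123, 663) = 3506607.

1500180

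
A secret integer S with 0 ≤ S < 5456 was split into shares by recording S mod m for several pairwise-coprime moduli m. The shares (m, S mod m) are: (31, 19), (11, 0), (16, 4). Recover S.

From S ≡ 19 (mod 31) write S = 19 + 31t. Substituting into S ≡ 0 (mod 11) gives 31t ≡ 3 (mod 11), and since 9⁻¹ ≡ 5 (mod 11), t ≡ 4. Hence S ≡ 19 + 31·4 = 143 (mod 341).
From S ≡ 143 (mod 341) write S = 143 + 341t. Substituting into S ≡ 4 (mod 16) gives 341t ≡ 5 (mod 16), and since 5⁻¹ ≡ 13 (mod 16), t ≡ 1. Hence S ≡ 143 + 341·1 = 484 (mod 5456).

484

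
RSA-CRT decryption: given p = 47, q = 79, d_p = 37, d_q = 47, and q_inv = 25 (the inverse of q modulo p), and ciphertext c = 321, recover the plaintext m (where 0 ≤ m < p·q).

1313

m₁ = c^(d_p) mod p: c ≡ 39 (mod 47), and 39^37 mod 47 = 44.
m₂ = c^(d_q) mod q: c ≡ 5 (mod 79), and 5^47 mod 79 = 49.
h = q_inv·(m₁ − m₂) mod p = 25·(44 − 49) mod 47 = 16.
m = m₂ + h·q = 49 + 16·79 = 1313.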